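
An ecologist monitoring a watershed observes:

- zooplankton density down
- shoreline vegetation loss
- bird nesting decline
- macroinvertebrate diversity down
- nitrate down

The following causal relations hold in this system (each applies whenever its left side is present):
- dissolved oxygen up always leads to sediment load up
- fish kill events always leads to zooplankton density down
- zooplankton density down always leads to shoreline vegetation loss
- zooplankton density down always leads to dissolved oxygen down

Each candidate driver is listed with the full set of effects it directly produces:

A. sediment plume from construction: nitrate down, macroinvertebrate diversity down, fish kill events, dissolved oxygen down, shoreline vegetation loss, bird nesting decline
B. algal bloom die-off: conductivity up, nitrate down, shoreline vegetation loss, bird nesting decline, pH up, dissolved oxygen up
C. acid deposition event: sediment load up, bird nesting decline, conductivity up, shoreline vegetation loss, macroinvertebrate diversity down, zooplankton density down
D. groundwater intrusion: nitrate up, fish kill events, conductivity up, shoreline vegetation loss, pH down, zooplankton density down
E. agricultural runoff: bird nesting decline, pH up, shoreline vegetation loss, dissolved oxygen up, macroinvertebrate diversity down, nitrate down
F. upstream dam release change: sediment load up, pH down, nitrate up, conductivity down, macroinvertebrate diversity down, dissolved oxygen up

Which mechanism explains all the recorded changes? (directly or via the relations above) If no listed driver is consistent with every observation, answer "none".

A

Checking each candidate against the observations:
(A) sediment plume from construction — zooplankton density down + (through fish kill events → zooplankton density down); shoreline vegetation loss +; bird nesting decline +; macroinvertebrate diversity down +; nitrate down +
(B) algal bloom die-off — zooplankton density down -; shoreline vegetation loss +; bird nesting decline +; macroinvertebrate diversity down -; nitrate down +
(C) acid deposition event — zooplankton density down +; shoreline vegetation loss +; bird nesting decline +; macroinvertebrate diversity down +; nitrate down -
(D) groundwater intrusion — zooplankton density down +; shoreline vegetation loss +; bird nesting decline -; macroinvertebrate diversity down -; nitrate down -
(E) agricultural runoff — zooplankton density down -; shoreline vegetation loss +; bird nesting decline +; macroinvertebrate diversity down +; nitrate down +
(F) upstream dam release change — fails on zooplankton density down, shoreline vegetation loss, bird nesting decline, nitrate down (predicts nitrate up, not nitrate down)
(A) is the only candidate with no mismatches.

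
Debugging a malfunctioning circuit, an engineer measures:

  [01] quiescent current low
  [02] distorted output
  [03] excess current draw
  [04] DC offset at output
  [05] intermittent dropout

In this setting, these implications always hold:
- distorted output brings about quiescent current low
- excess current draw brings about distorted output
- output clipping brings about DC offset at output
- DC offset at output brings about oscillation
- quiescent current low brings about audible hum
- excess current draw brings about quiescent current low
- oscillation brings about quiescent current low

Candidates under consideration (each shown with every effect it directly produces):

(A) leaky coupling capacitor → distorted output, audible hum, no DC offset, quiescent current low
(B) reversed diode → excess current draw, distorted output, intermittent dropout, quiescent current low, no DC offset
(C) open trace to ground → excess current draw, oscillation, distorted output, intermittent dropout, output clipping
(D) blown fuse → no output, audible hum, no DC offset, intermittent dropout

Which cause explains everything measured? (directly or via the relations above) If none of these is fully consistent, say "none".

C

Testing each hypothesis:
(A) leaky coupling capacitor — fails on excess current draw, DC offset at output, intermittent dropout (predicts no DC offset, not DC offset at output)
(B) reversed diode — quiescent current low yes; distorted output yes; excess current draw yes; DC offset at output NO; intermittent dropout yes
(C) open trace to ground — quiescent current low yes (via distorted output → quiescent current low); distorted output yes; excess current draw yes; DC offset at output yes (via output clipping → DC offset at output); intermittent dropout yes
(D) blown fuse — quiescent current low NO; distorted output NO; excess current draw NO; DC offset at output NO; intermittent dropout yes
(C) alone accounts for all the evidence.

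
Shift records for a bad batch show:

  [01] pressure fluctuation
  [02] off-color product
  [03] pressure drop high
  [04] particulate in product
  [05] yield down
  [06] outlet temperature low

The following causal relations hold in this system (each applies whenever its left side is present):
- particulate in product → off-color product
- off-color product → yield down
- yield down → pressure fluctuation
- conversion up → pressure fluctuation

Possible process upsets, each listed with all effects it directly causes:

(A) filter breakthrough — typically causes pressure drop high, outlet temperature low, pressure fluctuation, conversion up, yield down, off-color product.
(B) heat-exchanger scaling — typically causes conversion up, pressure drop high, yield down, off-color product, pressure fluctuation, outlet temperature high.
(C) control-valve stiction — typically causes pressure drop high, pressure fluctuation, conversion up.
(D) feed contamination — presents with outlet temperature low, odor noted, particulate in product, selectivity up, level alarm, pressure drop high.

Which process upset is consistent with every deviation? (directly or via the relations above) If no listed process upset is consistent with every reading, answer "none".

D

Per-candidate check:
(A) filter breakthrough — does not account for particulate in product
(B) heat-exchanger scaling — fails on particulate in product, outlet temperature low (predicts outlet temperature high, not outlet temperature low)
(C) control-valve stiction — pressure fluctuation +; off-color product -; pressure drop high +; particulate in product -; yield down -; outlet temperature low -
(D) feed contamination — pressure fluctuation + (via particulate in product → off-color product → yield down → pressure fluctuation); off-color product + (via particulate in product → off-color product); pressure drop high +; particulate in product +; yield down + (via particulate in product → off-color product → yield down); outlet temperature low +
Only (D) is consistent with every observation.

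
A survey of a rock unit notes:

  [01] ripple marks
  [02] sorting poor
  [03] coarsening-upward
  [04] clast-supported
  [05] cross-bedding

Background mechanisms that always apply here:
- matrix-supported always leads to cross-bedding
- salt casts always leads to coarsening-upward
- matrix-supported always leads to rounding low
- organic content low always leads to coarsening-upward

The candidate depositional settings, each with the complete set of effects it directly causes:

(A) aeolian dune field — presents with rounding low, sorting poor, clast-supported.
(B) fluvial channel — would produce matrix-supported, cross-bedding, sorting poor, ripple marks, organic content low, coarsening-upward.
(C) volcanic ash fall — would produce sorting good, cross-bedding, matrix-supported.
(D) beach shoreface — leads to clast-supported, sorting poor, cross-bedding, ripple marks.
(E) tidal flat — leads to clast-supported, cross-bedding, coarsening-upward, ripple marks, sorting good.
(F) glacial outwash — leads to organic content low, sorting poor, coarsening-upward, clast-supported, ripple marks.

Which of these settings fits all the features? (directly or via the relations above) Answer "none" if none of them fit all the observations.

Per-candidate check:
(A) aeolian dune field — does not account for ripple marks, coarsening-upward, cross-bedding
(B) fluvial channel — fails on clast-supported (predicts matrix-supported, not clast-supported)
(C) volcanic ash fall — fails on ripple marks, sorting poor, coarsening-upward, clast-supported (predicts sorting good, not sorting poor; predicts matrix-supported, not clast-supported)
(D) beach shoreface — ripple marks +; sorting poor +; coarsening-upward -; clast-supported +; cross-bedding +
(E) tidal flat — fails on sorting poor (predicts sorting good, not sorting poor)
(F) glacial outwash — ripple marks +; sorting poor +; coarsening-upward +; clast-supported +; cross-bedding -
None of the listed candidates fits everything.

none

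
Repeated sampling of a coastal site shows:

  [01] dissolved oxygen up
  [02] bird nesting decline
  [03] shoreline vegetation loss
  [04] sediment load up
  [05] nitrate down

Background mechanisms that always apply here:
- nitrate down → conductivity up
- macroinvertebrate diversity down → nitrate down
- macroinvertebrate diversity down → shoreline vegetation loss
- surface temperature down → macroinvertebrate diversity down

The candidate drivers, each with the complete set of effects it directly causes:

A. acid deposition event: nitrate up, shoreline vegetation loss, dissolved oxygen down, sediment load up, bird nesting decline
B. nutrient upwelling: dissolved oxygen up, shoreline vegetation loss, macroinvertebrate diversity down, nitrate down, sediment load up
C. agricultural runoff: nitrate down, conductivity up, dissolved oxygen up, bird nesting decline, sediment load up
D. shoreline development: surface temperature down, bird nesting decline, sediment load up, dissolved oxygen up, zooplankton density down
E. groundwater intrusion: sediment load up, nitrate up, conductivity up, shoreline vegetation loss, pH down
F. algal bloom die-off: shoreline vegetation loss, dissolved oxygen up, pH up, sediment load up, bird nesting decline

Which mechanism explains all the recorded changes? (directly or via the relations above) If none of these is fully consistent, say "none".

Per-candidate check:
(A) acid deposition event — dissolved oxygen up -; bird nesting decline +; shoreline vegetation loss +; sediment load up +; nitrate down -
(B) nutrient upwelling — does not account for bird nesting decline
(C) agricultural runoff — does not account for shoreline vegetation loss
(D) shoreline development — accounts for every observation (shoreline vegetation loss via surface temperature down → macroinvertebrate diversity down → shoreline vegetation loss)
(E) groundwater intrusion — dissolved oxygen up -; bird nesting decline -; shoreline vegetation loss +; sediment load up +; nitrate down -
(F) algal bloom die-off — does not account for nitrate down
(D) alone accounts for all the evidence.

D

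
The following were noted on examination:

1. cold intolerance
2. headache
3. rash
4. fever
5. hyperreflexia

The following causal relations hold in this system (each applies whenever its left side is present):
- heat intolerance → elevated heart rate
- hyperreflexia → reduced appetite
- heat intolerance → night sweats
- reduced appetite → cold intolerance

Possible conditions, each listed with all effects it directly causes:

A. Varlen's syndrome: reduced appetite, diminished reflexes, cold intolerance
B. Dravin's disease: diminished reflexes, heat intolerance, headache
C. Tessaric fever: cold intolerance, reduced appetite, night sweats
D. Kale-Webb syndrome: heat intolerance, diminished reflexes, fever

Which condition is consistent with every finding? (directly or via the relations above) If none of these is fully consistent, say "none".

none

Testing each hypothesis:
(A) Varlen's syndrome — cold intolerance ✓; headache ✗; rash ✗; fever ✗; hyperreflexia ✗
(B) Dravin's disease — cold intolerance ✗; headache ✓; rash ✗; fever ✗; hyperreflexia ✗
(C) Tessaric fever — cold intolerance ✓; headache ✗; rash ✗; fever ✗; hyperreflexia ✗
(D) Kale-Webb syndrome — fails on cold intolerance, headache, rash, hyperreflexia (predicts heat intolerance, not cold intolerance; predicts diminished reflexes, not hyperreflexia)
Every candidate fails on at least one observation.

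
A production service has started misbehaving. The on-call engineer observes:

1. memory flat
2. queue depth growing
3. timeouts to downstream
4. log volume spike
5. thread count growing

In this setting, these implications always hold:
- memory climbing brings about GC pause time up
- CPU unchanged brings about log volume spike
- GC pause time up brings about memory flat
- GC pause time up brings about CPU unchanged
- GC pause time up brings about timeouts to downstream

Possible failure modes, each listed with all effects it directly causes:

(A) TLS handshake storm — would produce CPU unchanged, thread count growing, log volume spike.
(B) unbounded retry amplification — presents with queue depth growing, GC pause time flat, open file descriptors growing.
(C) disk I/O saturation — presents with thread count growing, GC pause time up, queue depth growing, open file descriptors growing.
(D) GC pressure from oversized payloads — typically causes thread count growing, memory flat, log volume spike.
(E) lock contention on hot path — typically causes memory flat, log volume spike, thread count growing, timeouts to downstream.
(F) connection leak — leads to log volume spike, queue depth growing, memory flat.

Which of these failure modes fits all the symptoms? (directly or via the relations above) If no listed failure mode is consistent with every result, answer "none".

Checking each candidate against the observations:
(A) TLS handshake storm — memory flat ✗; queue depth growing ✗; timeouts to downstream ✗; log volume spike ✓; thread count growing ✓
(B) unbounded retry amplification — does not account for memory flat, timeouts to downstream, log volume spike, thread count growing
(C) disk I/O saturation — memory flat ✓ (via GC pause time up → memory flat); queue depth growing ✓; timeouts to downstream ✓ (via GC pause time up → timeouts to downstream); log volume spike ✓ (via GC pause time up → CPU unchanged → log volume spike); thread count growing ✓
(D) GC pressure from oversized payloads — does not account for queue depth growing, timeouts to downstream
(E) lock contention on hot path — memory flat ✓; queue depth growing ✗; timeouts to downstream ✓; log volume spike ✓; thread count growing ✓
(F) connection leak — memory flat ✓; queue depth growing ✓; timeouts to downstream ✗; log volume spike ✓; thread count growing ✗
Only (C) is consistent with every observation.

C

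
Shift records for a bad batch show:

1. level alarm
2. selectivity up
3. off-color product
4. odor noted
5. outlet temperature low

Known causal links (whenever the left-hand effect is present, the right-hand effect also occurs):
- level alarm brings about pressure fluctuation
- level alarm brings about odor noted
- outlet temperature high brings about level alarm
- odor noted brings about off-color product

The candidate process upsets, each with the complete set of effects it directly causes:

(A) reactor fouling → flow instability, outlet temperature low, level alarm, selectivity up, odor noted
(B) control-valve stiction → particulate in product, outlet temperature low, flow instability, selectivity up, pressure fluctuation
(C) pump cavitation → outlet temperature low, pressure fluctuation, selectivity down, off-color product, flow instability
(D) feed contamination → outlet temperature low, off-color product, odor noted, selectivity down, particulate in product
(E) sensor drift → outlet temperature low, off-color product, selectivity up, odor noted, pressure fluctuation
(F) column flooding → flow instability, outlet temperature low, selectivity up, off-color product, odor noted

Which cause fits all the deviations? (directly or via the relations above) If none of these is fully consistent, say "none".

Per-candidate check:
(A) reactor fouling — level alarm ✓; selectivity up ✓; off-color product ✓ (via odor noted → off-color product); odor noted ✓; outlet temperature low ✓
(B) control-valve stiction — level alarm ✗; selectivity up ✓; off-color product ✗; odor noted ✗; outlet temperature low ✓
(C) pump cavitation — fails on level alarm, selectivity up, odor noted (predicts selectivity down, not selectivity up)
(D) feed contamination — level alarm ✗; selectivity up ✗; off-color product ✓; odor noted ✓; outlet temperature low ✓
(E) sensor drift — level alarm ✗; selectivity up ✓; off-color product ✓; odor noted ✓; outlet temperature low ✓
(F) column flooding — does not account for level alarm
(A) alone accounts for all the evidence.

A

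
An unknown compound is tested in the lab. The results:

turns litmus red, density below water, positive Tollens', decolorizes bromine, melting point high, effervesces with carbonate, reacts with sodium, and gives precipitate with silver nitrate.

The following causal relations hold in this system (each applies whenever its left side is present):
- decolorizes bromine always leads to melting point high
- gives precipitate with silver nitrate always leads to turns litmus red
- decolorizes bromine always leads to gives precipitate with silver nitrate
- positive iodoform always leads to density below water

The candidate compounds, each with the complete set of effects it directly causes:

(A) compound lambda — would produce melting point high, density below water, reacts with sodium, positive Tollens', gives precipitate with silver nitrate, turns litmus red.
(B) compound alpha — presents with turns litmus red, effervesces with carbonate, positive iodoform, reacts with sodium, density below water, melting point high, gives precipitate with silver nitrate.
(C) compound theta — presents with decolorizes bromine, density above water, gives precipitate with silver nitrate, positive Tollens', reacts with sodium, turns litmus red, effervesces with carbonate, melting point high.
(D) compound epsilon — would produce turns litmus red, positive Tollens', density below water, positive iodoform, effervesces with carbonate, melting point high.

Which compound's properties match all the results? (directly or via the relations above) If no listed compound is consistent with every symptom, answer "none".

none

Per-candidate check:
(A) compound lambda — turns litmus red ✓; density below water ✓; positive Tollens' ✓; decolorizes bromine ✗; melting point high ✓; effervesces with carbonate ✗; reacts with sodium ✓; gives precipitate with silver nitrate ✓
(B) compound alpha — does not account for positive Tollens', decolorizes bromine
(C) compound theta — turns litmus red ✓; density below water ✗; positive Tollens' ✓; decolorizes bromine ✓; melting point high ✓; effervesces with carbonate ✓; reacts with sodium ✓; gives precipitate with silver nitrate ✓
(D) compound epsilon — turns litmus red ✓; density below water ✓; positive Tollens' ✓; decolorizes bromine ✗; melting point high ✓; effervesces with carbonate ✓; reacts with sodium ✗; gives precipitate with silver nitrate ✗
None of the listed candidates fits everything.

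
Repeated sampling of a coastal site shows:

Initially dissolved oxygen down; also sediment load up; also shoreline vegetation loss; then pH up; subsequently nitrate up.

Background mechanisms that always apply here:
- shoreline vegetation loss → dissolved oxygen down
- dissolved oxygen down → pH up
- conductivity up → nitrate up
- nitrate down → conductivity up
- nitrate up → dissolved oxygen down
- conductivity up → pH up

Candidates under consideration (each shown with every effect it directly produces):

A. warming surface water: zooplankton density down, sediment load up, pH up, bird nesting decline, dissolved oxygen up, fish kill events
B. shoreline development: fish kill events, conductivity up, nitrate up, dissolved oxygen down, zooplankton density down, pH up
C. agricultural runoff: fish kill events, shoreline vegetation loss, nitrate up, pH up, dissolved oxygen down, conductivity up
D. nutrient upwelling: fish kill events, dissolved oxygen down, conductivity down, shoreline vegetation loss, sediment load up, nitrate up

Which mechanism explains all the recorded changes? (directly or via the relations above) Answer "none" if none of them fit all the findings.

For each candidate, compare predicted effects to what was observed:
(A) warming surface water — dissolved oxygen down NO; sediment load up yes; shoreline vegetation loss NO; pH up yes; nitrate up NO
(B) shoreline development — dissolved oxygen down yes; sediment load up NO; shoreline vegetation loss NO; pH up yes; nitrate up yes
(C) agricultural runoff — dissolved oxygen down yes; sediment load up NO; shoreline vegetation loss yes; pH up yes; nitrate up yes
(D) nutrient upwelling — dissolved oxygen down yes; sediment load up yes; shoreline vegetation loss yes; pH up yes (by dissolved oxygen down → pH up); nitrate up yes
(D) alone accounts for all the evidence.

D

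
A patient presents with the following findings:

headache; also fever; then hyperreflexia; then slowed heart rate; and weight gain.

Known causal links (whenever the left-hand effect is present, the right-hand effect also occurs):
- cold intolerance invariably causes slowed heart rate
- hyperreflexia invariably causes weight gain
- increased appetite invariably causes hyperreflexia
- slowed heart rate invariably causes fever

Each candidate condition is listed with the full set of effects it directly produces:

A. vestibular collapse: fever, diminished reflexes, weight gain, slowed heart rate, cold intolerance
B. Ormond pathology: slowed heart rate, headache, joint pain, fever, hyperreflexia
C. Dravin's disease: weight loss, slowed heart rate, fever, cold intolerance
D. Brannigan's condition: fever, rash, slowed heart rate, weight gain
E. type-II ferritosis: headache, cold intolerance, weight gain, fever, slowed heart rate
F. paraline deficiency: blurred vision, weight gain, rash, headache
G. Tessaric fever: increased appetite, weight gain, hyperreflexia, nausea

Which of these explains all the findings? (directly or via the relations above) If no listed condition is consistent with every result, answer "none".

B

Checking each candidate against the observations:
(A) vestibular collapse — fails on headache, hyperreflexia (predicts diminished reflexes, not hyperreflexia)
(B) Ormond pathology — headache yes; fever yes; hyperreflexia yes; slowed heart rate yes; weight gain yes (by hyperreflexia → weight gain)
(C) Dravin's disease — headache NO; fever yes; hyperreflexia NO; slowed heart rate yes; weight gain NO
(D) Brannigan's condition — does not account for headache, hyperreflexia
(E) type-II ferritosis — headache yes; fever yes; hyperreflexia NO; slowed heart rate yes; weight gain yes
(F) paraline deficiency — does not account for fever, hyperreflexia, slowed heart rate
(G) Tessaric fever — does not account for headache, fever, slowed heart rate
Only (B) is consistent with every observation.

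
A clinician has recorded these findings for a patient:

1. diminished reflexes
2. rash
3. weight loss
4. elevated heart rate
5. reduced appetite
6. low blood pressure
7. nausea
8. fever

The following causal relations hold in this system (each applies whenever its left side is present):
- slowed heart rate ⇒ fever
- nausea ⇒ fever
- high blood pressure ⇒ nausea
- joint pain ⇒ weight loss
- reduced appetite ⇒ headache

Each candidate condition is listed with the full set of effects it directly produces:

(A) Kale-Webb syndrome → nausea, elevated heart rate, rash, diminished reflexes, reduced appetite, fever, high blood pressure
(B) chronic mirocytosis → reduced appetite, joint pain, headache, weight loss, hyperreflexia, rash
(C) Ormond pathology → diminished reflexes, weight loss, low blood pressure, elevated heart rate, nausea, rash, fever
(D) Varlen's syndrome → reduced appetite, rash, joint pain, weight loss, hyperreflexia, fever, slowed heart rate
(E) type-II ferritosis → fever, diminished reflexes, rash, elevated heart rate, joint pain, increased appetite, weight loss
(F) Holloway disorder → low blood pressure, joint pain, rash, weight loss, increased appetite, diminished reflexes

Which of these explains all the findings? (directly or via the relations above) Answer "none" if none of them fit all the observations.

none

For each candidate, compare predicted effects to what was observed:
(A) Kale-Webb syndrome — diminished reflexes +; rash +; weight loss -; elevated heart rate +; reduced appetite +; low blood pressure -; nausea +; fever +
(B) chronic mirocytosis — fails on diminished reflexes, elevated heart rate, low blood pressure, nausea, fever (predicts hyperreflexia, not diminished reflexes)
(C) Ormond pathology — does not account for reduced appetite
(D) Varlen's syndrome — diminished reflexes -; rash +; weight loss +; elevated heart rate -; reduced appetite +; low blood pressure -; nausea -; fever +
(E) type-II ferritosis — fails on reduced appetite, low blood pressure, nausea (predicts increased appetite, not reduced appetite)
(F) Holloway disorder — diminished reflexes +; rash +; weight loss +; elevated heart rate -; reduced appetite -; low blood pressure +; nausea -; fever -
Every candidate fails on at least one observation.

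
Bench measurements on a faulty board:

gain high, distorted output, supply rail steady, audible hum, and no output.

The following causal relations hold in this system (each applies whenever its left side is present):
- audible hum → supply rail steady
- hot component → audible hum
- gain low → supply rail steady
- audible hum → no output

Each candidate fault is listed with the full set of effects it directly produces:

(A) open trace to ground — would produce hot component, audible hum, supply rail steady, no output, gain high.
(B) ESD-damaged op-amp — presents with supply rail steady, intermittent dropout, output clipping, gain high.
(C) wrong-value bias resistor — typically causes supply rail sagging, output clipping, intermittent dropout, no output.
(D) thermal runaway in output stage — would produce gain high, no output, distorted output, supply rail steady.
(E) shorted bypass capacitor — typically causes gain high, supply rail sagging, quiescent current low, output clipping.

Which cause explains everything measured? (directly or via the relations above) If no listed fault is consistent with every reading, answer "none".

Testing each hypothesis:
(A) open trace to ground — does not account for distorted output
(B) ESD-damaged op-amp — gain high +; distorted output -; supply rail steady +; audible hum -; no output -
(C) wrong-value bias resistor — fails on gain high, distorted output, supply rail steady, audible hum (predicts supply rail sagging, not supply rail steady)
(D) thermal runaway in output stage — does not account for audible hum
(E) shorted bypass capacitor — fails on distorted output, supply rail steady, audible hum, no output (predicts supply rail sagging, not supply rail steady)
No candidate is consistent with all observations.

none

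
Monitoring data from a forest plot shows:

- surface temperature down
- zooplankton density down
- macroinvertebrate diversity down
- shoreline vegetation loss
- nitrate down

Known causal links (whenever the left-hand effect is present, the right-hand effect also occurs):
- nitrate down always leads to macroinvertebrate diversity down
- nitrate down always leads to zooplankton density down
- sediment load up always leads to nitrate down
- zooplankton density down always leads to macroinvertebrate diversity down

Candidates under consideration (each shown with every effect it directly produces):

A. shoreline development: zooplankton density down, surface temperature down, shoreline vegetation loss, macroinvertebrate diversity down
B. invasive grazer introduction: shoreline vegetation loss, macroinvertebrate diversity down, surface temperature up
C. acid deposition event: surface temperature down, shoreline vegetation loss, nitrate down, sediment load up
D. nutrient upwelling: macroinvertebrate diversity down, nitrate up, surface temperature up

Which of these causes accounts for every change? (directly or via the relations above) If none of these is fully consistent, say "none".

C

Testing each hypothesis:
(A) shoreline development — surface temperature down match; zooplankton density down match; macroinvertebrate diversity down match; shoreline vegetation loss match; nitrate down miss
(B) invasive grazer introduction — fails on surface temperature down, zooplankton density down, nitrate down (predicts surface temperature up, not surface temperature down)
(C) acid deposition event — surface temperature down match; zooplankton density down match (via nitrate down → zooplankton density down); macroinvertebrate diversity down match (via nitrate down → macroinvertebrate diversity down); shoreline vegetation loss match; nitrate down match
(D) nutrient upwelling — surface temperature down miss; zooplankton density down miss; macroinvertebrate diversity down match; shoreline vegetation loss miss; nitrate down miss
(C) alone accounts for all the evidence.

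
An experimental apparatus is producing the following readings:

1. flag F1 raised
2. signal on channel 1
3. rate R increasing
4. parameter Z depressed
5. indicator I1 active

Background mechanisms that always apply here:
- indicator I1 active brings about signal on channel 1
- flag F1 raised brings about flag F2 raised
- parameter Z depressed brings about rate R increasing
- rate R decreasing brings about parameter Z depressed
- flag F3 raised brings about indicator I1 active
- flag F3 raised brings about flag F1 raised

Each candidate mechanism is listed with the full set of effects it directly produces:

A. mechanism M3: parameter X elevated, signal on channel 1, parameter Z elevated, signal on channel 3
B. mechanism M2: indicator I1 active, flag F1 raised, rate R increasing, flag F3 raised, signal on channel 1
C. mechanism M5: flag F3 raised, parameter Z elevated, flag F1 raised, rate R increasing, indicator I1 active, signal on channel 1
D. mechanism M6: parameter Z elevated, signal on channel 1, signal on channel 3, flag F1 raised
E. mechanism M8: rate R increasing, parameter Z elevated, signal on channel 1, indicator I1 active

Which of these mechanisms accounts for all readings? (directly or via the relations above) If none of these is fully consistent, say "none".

none

For each candidate, compare predicted effects to what was observed:
(A) mechanism M3 — fails on flag F1 raised, rate R increasing, parameter Z depressed, indicator I1 active (predicts parameter Z elevated, not parameter Z depressed)
(B) mechanism M2 — flag F1 raised match; signal on channel 1 match; rate R increasing match; parameter Z depressed miss; indicator I1 active match
(C) mechanism M5 — fails on parameter Z depressed (predicts parameter Z elevated, not parameter Z depressed)
(D) mechanism M6 — flag F1 raised match; signal on channel 1 match; rate R increasing miss; parameter Z depressed miss; indicator I1 active miss
(E) mechanism M8 — flag F1 raised miss; signal on channel 1 match; rate R increasing match; parameter Z depressed miss; indicator I1 active match
No candidate is consistent with all observations.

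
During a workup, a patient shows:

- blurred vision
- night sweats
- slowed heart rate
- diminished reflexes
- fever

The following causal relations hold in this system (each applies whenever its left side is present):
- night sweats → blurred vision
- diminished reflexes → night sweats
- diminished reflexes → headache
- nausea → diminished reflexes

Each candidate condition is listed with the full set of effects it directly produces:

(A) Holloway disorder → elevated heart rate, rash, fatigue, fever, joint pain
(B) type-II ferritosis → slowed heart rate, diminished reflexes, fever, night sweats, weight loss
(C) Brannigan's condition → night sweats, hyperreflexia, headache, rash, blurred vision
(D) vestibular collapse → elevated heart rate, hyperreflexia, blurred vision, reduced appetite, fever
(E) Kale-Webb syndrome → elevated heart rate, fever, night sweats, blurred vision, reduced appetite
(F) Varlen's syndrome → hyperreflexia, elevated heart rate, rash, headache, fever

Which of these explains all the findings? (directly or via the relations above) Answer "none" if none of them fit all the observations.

B

Testing each hypothesis:
(A) Holloway disorder — fails on blurred vision, night sweats, slowed heart rate, diminished reflexes (predicts elevated heart rate, not slowed heart rate)
(B) type-II ferritosis — blurred vision + (by night sweats → blurred vision); night sweats +; slowed heart rate +; diminished reflexes +; fever +
(C) Brannigan's condition — fails on slowed heart rate, diminished reflexes, fever (predicts hyperreflexia, not diminished reflexes)
(D) vestibular collapse — blurred vision +; night sweats -; slowed heart rate -; diminished reflexes -; fever +
(E) Kale-Webb syndrome — blurred vision +; night sweats +; slowed heart rate -; diminished reflexes -; fever +
(F) Varlen's syndrome — blurred vision -; night sweats -; slowed heart rate -; diminished reflexes -; fever +
Only (B) is consistent with every observation.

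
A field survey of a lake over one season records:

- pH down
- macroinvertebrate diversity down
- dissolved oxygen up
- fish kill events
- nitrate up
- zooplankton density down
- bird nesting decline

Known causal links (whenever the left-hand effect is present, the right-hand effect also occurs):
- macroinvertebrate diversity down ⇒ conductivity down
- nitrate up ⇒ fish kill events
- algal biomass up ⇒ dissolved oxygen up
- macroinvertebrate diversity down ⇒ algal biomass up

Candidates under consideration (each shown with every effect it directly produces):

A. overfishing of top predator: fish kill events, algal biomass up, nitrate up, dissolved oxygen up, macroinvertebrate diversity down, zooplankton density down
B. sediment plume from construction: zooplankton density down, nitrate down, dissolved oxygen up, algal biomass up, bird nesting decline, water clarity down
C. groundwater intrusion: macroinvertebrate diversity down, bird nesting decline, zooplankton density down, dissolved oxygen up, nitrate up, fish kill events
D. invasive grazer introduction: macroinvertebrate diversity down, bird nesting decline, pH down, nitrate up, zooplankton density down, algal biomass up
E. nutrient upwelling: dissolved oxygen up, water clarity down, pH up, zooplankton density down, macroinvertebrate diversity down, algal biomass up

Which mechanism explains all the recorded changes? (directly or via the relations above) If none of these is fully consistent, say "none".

Checking each candidate against the observations:
(A) overfishing of top predator — does not account for pH down, bird nesting decline
(B) sediment plume from construction — fails on pH down, macroinvertebrate diversity down, fish kill events, nitrate up (predicts nitrate down, not nitrate up)
(C) groundwater intrusion — does not account for pH down
(D) invasive grazer introduction — accounts for every observation (dissolved oxygen up by algal biomass up → dissolved oxygen up)
(E) nutrient upwelling — fails on pH down, fish kill events, nitrate up, bird nesting decline (predicts pH up, not pH down)
(D) is the only candidate with no mismatches.

D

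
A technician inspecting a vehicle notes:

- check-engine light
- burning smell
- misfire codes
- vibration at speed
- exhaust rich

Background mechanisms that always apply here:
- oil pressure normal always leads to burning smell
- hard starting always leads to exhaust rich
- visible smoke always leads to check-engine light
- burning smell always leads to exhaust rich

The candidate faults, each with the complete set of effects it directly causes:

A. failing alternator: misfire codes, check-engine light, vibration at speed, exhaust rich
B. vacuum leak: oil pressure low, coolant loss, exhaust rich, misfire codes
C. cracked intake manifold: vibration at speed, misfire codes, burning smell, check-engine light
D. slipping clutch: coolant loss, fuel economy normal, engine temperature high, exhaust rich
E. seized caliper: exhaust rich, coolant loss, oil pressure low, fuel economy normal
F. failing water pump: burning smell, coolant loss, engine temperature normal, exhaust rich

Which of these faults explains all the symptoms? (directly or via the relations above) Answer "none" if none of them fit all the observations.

C

Testing each hypothesis:
(A) failing alternator — check-engine light match; burning smell miss; misfire codes match; vibration at speed match; exhaust rich match
(B) vacuum leak — check-engine light miss; burning smell miss; misfire codes match; vibration at speed miss; exhaust rich match
(C) cracked intake manifold — accounts for every observation (exhaust rich through burning smell → exhaust rich)
(D) slipping clutch — does not account for check-engine light, burning smell, misfire codes, vibration at speed
(E) seized caliper — does not account for check-engine light, burning smell, misfire codes, vibration at speed
(F) failing water pump — does not account for check-engine light, misfire codes, vibration at speed
(C) alone accounts for all the evidence.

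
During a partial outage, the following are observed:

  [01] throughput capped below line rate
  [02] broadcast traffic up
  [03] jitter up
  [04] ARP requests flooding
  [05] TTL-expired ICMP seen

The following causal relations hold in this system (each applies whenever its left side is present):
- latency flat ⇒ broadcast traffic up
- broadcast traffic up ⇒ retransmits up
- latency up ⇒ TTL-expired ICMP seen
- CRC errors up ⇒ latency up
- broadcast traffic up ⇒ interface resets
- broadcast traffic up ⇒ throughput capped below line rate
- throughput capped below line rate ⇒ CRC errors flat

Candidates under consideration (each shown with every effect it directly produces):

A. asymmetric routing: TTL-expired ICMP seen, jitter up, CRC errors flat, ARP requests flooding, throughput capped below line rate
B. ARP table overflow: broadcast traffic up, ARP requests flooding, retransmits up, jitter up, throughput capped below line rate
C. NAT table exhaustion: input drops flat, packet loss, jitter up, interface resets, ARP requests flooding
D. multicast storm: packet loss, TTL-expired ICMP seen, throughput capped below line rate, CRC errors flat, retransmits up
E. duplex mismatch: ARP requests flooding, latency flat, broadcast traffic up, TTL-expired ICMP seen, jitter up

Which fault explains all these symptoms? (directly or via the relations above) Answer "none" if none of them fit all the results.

E

Per-candidate check:
(A) asymmetric routing — throughput capped below line rate match; broadcast traffic up miss; jitter up match; ARP requests flooding match; TTL-expired ICMP seen match
(B) ARP table overflow — does not account for TTL-expired ICMP seen
(C) NAT table exhaustion — throughput capped below line rate miss; broadcast traffic up miss; jitter up match; ARP requests flooding match; TTL-expired ICMP seen miss
(D) multicast storm — does not account for broadcast traffic up, jitter up, ARP requests flooding
(E) duplex mismatch — throughput capped below line rate match (by broadcast traffic up → throughput capped below line rate); broadcast traffic up match; jitter up match; ARP requests flooding match; TTL-expired ICMP seen match
(E) is the only candidate with no mismatches.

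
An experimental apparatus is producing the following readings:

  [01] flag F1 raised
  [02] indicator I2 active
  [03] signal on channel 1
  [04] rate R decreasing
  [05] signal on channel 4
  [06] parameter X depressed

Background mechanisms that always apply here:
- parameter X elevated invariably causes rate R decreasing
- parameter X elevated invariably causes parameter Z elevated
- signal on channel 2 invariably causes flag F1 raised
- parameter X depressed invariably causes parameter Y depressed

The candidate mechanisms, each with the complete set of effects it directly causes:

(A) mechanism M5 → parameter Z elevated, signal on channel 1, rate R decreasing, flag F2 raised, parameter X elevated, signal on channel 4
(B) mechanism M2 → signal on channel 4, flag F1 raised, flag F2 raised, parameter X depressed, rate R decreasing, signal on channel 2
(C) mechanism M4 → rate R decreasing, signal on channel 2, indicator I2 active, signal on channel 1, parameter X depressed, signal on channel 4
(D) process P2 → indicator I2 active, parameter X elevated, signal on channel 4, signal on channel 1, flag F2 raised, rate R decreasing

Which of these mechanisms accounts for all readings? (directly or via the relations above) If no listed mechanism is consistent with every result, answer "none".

Testing each hypothesis:
(A) mechanism M5 — flag F1 raised miss; indicator I2 active miss; signal on channel 1 match; rate R decreasing match; signal on channel 4 match; parameter X depressed miss
(B) mechanism M2 — flag F1 raised match; indicator I2 active miss; signal on channel 1 miss; rate R decreasing match; signal on channel 4 match; parameter X depressed match
(C) mechanism M4 — accounts for every observation (flag F1 raised by signal on channel 2 → flag F1 raised)
(D) process P2 — fails on flag F1 raised, parameter X depressed (predicts parameter X elevated, not parameter X depressed)
Only (C) is consistent with every observation.

C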